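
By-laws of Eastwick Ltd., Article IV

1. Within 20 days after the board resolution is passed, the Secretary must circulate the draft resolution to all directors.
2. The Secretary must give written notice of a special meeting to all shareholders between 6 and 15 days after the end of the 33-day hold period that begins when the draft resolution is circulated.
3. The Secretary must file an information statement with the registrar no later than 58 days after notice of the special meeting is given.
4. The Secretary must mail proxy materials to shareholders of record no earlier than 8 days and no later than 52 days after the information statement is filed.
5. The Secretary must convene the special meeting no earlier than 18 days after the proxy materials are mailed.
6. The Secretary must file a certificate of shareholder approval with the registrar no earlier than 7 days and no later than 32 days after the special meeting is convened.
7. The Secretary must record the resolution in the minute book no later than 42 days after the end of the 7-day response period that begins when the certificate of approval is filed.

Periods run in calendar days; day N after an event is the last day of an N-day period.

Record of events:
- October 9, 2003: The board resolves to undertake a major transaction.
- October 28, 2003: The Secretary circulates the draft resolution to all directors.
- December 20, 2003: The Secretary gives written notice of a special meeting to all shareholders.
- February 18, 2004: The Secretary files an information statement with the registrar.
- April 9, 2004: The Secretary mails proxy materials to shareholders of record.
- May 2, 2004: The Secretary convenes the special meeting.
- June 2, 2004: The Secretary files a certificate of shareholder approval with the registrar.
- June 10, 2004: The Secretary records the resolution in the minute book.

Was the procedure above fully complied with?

(1) due by October 9, 2003 + 20 days = October 29, 2003; October 28, 2003 is within that limit.
(2) the permitted window runs from November 30, 2003 + 6 = December 6, 2003 to November 30, 2003 + 15 = December 15, 2003; December 20, 2003 is 5 days past the end of the window.
The analysis stops there.

No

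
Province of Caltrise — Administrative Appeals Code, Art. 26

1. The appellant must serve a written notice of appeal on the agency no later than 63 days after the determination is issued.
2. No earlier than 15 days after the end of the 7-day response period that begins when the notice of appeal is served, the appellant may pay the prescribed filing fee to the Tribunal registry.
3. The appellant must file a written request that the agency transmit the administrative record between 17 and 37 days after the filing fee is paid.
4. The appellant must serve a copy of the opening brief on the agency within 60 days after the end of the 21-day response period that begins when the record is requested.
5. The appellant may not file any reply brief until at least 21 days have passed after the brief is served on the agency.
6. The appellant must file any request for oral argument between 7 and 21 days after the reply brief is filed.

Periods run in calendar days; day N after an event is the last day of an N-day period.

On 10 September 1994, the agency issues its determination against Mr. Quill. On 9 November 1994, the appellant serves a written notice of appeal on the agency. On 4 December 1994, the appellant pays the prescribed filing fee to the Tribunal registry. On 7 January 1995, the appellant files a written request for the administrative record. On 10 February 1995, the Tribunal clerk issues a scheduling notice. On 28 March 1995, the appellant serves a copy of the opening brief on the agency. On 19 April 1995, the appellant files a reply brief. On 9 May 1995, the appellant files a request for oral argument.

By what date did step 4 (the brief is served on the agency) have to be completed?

29 March 1995

The record is requested on 7 January 1995; the 21-day response period therefore ends 28 January 1995, and step 4 runs from that date. 60 days after 28 January 1995 is 29 March 1995.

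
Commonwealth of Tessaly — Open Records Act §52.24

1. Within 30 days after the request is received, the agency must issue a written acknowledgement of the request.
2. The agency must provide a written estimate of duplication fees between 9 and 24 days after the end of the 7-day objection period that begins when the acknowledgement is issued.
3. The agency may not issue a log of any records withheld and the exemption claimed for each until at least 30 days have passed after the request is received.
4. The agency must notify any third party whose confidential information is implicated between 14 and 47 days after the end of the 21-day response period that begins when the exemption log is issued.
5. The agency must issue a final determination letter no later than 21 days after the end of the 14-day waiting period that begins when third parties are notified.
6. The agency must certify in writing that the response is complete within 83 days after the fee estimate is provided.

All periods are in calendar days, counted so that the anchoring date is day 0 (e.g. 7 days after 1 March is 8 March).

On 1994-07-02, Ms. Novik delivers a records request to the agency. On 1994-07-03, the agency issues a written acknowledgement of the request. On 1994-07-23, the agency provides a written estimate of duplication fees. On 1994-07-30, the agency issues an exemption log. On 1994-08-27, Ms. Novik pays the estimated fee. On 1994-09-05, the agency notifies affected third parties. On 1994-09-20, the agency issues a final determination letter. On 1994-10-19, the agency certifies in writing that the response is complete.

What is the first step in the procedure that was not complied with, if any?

Step 1: 30 days after 1994-07-02 (when the request is received) is 1994-08-01; completed 1994-07-03, before the deadline.
Step 2: the window is 9–24 days after 1994-07-10 (end of the 7-day objection period, which began when the acknowledgement is issued on 1994-07-03), so 1994-07-19 through 1994-08-03; done 1994-07-23, which is between those dates.
Step 3: the earliest permitted date is 30 days after 1994-07-02 (when the request is received), i.e. 1994-08-01; acted on 1994-07-30, 2 days prematurely.

Step 3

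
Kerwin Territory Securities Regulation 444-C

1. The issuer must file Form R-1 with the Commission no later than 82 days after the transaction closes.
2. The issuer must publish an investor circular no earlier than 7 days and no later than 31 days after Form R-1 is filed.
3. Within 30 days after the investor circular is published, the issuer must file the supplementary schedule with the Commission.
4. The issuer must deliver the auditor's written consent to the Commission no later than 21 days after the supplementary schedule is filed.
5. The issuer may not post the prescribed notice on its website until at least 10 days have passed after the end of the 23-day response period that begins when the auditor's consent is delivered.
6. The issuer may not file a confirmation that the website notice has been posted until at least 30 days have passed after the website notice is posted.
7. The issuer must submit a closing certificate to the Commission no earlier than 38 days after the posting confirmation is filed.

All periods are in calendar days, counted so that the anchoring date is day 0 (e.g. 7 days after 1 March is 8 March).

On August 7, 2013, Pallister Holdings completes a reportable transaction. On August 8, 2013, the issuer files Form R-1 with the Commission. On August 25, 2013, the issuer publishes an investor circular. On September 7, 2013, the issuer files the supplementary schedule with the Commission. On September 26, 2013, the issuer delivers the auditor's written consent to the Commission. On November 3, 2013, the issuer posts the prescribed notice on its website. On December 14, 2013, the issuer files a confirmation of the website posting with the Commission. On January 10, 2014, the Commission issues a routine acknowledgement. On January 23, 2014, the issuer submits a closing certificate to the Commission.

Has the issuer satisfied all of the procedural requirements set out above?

(1) due by August 7, 2013 + 82 days = October 28, 2013; done August 8, 2013 — timely.
(2) the permitted window runs from August 8, 2013 + 7 = August 15, 2013 to August 8, 2013 + 31 = September 8, 2013; August 25, 2013 falls inside that range.
(3) due by August 25, 2013 + 30 days = September 24, 2013; September 7, 2013 is within that limit.
(4) due by September 7, 2013 + 21 days = September 28, 2013; done September 26, 2013 — timely.
(5) permitted from October 19, 2013 + 10 days = October 29, 2013 onward; November 3, 2013 is on or after that date.
(6) permitted from November 3, 2013 + 30 days = December 3, 2013 onward; done December 14, 2013, after the minimum wait.
(7) permitted from December 14, 2013 + 38 days = January 21, 2014 onward; January 23, 2014 is on or after that date.

Yes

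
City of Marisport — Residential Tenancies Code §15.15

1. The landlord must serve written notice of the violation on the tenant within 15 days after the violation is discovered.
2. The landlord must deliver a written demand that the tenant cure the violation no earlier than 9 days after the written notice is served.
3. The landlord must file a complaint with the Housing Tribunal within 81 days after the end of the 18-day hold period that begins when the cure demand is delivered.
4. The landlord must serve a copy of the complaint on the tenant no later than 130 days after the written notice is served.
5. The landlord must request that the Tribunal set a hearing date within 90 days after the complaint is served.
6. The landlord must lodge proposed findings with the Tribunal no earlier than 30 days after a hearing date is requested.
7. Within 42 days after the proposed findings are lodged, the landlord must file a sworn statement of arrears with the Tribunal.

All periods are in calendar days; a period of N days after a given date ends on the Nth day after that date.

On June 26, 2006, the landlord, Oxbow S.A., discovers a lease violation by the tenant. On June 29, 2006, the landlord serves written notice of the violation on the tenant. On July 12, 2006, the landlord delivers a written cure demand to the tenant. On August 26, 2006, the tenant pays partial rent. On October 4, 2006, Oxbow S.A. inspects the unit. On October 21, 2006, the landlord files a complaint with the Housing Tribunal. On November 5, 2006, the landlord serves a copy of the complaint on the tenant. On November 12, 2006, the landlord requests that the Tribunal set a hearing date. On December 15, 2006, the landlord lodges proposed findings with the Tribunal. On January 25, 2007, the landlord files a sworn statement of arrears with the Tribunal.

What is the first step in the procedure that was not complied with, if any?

Step 3

Step 1: 15 days after June 26, 2006 (when the violation is discovered) is July 11, 2006; done June 29, 2006 — timely.
Step 2: the earliest permitted date is 9 days after June 29, 2006 (when the written notice is served), i.e. July 8, 2006; done July 12, 2006, after the minimum wait.
Step 3: 81 days after July 30, 2006 (end of the 18-day hold period, which began when the cure demand is delivered on July 12, 2006) is October 19, 2006; not done until October 21, 2006, 2 days after the deadline.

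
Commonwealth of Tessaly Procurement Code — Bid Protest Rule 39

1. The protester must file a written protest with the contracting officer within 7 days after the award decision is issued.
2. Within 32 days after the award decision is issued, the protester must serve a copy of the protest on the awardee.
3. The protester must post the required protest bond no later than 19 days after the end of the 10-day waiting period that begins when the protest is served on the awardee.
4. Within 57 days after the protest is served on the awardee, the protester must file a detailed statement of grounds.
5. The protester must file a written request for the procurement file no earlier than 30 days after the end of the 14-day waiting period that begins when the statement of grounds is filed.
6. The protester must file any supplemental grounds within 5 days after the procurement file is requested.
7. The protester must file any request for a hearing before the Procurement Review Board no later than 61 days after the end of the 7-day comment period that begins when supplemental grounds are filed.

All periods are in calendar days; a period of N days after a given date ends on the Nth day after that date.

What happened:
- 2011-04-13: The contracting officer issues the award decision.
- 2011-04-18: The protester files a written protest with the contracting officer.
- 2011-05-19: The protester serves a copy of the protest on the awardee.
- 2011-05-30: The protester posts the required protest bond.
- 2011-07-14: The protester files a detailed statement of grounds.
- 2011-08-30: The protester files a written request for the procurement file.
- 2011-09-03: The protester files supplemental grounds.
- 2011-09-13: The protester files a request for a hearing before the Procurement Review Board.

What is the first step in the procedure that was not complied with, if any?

Step 2

(1) due by 2011-04-13 + 7 days = 2011-04-20; completed 2011-04-18, before the deadline.
(2) due by 2011-04-13 + 32 days = 2011-05-15; done 2011-05-19 — 4 days late.
That is the first point of non-compliance.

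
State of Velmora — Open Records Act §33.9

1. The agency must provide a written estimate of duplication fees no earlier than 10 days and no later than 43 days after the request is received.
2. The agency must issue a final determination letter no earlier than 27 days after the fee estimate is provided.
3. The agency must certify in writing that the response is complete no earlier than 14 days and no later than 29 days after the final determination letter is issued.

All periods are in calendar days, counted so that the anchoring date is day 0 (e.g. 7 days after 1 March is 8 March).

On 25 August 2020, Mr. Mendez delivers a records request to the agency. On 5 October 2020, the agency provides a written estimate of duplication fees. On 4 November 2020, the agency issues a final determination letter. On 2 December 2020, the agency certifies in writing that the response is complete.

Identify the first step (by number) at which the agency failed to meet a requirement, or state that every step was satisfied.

Step 1 — 10 and 43 days from 25 August 2020 (when the request is received) are 4 September 2020 and 7 October 2020 respectively; done 5 October 2020, which is between those dates.
Step 2 — must wait 27 days from 5 October 2020 (when the fee estimate is provided), so not before 1 November 2020; done 4 November 2020 — permitted.
Step 3 — 14 and 29 days from 4 November 2020 (when the final determination letter is issued) are 18 November 2020 and 3 December 2020 respectively; done 2 December 2020 — within the window.

None — every step was satisfied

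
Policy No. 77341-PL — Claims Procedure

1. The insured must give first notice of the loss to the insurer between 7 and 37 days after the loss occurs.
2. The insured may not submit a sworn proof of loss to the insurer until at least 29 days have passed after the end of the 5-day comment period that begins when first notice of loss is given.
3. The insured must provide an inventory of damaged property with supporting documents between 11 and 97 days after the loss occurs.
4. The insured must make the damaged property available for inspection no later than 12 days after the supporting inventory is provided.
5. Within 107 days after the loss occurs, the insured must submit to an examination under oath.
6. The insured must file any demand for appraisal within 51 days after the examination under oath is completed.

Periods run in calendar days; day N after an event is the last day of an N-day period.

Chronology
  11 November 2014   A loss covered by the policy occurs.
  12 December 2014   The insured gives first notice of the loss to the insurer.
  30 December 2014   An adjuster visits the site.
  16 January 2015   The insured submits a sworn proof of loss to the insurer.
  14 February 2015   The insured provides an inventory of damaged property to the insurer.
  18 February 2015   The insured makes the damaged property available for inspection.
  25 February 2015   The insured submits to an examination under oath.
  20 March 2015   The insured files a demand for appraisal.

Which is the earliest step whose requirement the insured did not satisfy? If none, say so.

Step 1 — 7 and 37 days from 11 November 2014 (when the loss occurs) are 18 November 2014 and 18 December 2014 respectively; 12 December 2014 falls inside that range.
Step 2 — must wait 29 days from 17 December 2014 (end of the 5-day comment period, which began when first notice of loss is given on 12 December 2014), so not before 15 January 2015; done 16 January 2015 — permitted.
Step 3 — 11 and 97 days from 11 November 2014 (when the loss occurs) are 22 November 2014 and 16 February 2015 respectively; done 14 February 2015, which is between those dates.
Step 4 — counting 12 days from 14 February 2015 (when the supporting inventory is provided) gives a deadline of 26 February 2015; 18 February 2015 is within that limit.
Step 5 — counting 107 days from 11 November 2014 (when the loss occurs) gives a deadline of 26 February 2015; done 25 February 2015 — timely.
Step 6 — counting 51 days from 25 February 2015 (when the examination under oath is completed) gives a deadline of 17 April 2015; 20 March 2015 is within that limit.

None — every step was satisfied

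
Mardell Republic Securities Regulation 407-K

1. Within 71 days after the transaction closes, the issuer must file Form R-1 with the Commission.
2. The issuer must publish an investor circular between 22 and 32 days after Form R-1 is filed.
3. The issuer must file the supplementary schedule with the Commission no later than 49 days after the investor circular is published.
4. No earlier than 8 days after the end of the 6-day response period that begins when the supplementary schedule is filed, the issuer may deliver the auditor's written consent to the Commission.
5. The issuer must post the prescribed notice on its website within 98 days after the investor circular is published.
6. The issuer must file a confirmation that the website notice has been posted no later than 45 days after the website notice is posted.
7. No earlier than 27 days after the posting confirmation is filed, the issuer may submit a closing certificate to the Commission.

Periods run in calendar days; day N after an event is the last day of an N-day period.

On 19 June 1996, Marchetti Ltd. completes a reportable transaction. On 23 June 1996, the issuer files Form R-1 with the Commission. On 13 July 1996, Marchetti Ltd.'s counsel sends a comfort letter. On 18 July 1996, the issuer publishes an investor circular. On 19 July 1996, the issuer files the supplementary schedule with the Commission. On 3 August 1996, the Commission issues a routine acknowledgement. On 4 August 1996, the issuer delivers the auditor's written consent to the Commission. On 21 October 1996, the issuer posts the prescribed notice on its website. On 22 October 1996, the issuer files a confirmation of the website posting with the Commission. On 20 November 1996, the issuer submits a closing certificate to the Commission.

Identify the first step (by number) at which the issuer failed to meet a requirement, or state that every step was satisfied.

None — every step was satisfied

(1) due by 19 June 1996 + 71 days = 29 August 1996; 23 June 1996 is within that limit.
(2) the permitted window runs from 23 June 1996 + 22 = 15 July 1996 to 23 June 1996 + 32 = 25 July 1996; done 18 July 1996 — within the window.
(3) due by 18 July 1996 + 49 days = 5 September 1996; completed 19 July 1996, before the deadline.
(4) permitted from 25 July 1996 + 8 days = 2 August 1996 onward; done 4 August 1996 — permitted.
(5) due by 18 July 1996 + 98 days = 24 October 1996; 21 October 1996 is within that limit.
(6) due by 21 October 1996 + 45 days = 5 December 1996; completed 22 October 1996, before the deadline.
(7) permitted from 22 October 1996 + 27 days = 18 November 1996 onward; 20 November 1996 is on or after that date.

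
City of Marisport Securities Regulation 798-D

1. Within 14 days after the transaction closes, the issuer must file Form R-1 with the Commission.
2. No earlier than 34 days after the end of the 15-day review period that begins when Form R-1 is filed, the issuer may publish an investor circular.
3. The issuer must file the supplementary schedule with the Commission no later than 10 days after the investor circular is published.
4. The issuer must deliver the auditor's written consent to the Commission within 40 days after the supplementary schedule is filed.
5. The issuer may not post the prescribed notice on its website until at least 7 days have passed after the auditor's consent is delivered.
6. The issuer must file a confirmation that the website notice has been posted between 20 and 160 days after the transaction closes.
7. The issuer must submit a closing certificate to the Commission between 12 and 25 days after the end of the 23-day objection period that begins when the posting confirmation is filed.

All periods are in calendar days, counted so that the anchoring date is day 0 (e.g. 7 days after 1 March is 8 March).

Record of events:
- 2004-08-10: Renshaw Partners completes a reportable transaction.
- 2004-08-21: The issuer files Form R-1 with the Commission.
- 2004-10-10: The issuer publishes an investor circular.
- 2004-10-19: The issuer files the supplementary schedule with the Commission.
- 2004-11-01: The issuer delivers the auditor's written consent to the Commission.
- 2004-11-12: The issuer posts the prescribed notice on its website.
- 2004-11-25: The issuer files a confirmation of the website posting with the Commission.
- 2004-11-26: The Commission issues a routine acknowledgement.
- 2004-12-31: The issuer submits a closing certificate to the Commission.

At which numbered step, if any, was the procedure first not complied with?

Step 1 — counting 14 days from 2004-08-10 (when the transaction closes) gives a deadline of 2004-08-24; 2004-08-21 is within that limit.
Step 2 — must wait 34 days from 2004-09-05 (end of the 15-day review period, which began when Form R-1 is filed on 2004-08-21), so not before 2004-10-09; done 2004-10-10 — permitted.
Step 3 — counting 10 days from 2004-10-10 (when the investor circular is published) gives a deadline of 2004-10-20; 2004-10-19 is within that limit.
Step 4 — counting 40 days from 2004-10-19 (when the supplementary schedule is filed) gives a deadline of 2004-11-28; 2004-11-01 is within that limit.
Step 5 — must wait 7 days from 2004-11-01 (when the auditor's consent is delivered), so not before 2004-11-08; 2004-11-12 is on or after that date.
Step 6 — 20 and 160 days from 2004-08-10 (when the transaction closes) are 2004-08-30 and 2005-01-17 respectively; 2004-11-25 falls inside that range.
Step 7 — 12 and 25 days from 2004-12-18 (end of the 23-day objection period, which began when the posting confirmation is filed on 2004-11-25) are 2004-12-30 and 2005-01-12 respectively; 2004-12-31 falls inside that range.

None — every step was satisfied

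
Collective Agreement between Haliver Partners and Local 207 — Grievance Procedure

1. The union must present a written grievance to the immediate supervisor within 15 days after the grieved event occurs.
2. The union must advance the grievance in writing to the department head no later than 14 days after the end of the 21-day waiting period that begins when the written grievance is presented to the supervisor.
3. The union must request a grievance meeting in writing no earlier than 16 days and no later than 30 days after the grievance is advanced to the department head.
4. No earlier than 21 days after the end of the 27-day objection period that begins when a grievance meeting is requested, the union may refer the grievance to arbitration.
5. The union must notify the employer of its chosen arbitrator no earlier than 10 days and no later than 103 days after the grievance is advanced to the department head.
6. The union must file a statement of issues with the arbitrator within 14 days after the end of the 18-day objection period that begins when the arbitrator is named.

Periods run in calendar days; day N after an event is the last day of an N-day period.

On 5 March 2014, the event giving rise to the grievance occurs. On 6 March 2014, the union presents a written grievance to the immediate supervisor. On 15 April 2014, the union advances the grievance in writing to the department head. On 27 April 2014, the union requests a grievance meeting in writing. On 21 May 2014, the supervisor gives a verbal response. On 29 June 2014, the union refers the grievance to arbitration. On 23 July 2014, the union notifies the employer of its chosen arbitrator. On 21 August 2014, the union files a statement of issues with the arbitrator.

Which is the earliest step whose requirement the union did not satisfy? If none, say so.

(1) due by 5 March 2014 + 15 days = 20 March 2014; completed 6 March 2014, before the deadline.
(2) due by 27 March 2014 + 14 days = 10 April 2014; 15 April 2014 misses that deadline by 5 days.
That is the first point of non-compliance.

Step 2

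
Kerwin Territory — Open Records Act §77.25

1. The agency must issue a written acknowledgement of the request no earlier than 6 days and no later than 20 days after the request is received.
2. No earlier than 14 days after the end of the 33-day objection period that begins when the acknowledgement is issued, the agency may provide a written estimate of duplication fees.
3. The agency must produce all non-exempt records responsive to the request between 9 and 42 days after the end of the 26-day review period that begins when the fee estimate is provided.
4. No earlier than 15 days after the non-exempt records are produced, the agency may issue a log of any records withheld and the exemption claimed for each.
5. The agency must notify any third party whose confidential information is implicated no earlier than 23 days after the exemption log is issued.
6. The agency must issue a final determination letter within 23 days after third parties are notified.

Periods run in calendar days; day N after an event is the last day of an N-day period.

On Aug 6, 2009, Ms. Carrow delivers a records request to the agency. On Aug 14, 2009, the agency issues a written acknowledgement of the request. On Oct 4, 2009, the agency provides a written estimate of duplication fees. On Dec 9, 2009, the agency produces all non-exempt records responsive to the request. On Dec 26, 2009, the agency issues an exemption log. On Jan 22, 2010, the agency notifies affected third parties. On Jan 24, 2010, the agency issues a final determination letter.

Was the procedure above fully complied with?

Yes

Step 1: the window is 6–20 days after Aug 6, 2009 (when the request is received), so Aug 12, 2009 through Aug 26, 2009; done Aug 14, 2009, which is between those dates.
Step 2: the earliest permitted date is 14 days after Sep 16, 2009 (end of the 33-day objection period, which began when the acknowledgement is issued on Aug 14, 2009), i.e. Sep 30, 2009; done Oct 4, 2009, after the minimum wait.
Step 3: the window is 9–42 days after Oct 30, 2009 (end of the 26-day review period, which began when the fee estimate is provided on Oct 4, 2009), so Nov 8, 2009 through Dec 11, 2009; done Dec 9, 2009 — within the window.
Step 4: the earliest permitted date is 15 days after Dec 9, 2009 (when the non-exempt records are produced), i.e. Dec 24, 2009; done Dec 26, 2009, after the minimum wait.
Step 5: the earliest permitted date is 23 days after Dec 26, 2009 (when the exemption log is issued), i.e. Jan 18, 2010; done Jan 22, 2010 — permitted.
Step 6: 23 days after Jan 22, 2010 (when third parties are notified) is Feb 14, 2010; Jan 24, 2010 is within that limit.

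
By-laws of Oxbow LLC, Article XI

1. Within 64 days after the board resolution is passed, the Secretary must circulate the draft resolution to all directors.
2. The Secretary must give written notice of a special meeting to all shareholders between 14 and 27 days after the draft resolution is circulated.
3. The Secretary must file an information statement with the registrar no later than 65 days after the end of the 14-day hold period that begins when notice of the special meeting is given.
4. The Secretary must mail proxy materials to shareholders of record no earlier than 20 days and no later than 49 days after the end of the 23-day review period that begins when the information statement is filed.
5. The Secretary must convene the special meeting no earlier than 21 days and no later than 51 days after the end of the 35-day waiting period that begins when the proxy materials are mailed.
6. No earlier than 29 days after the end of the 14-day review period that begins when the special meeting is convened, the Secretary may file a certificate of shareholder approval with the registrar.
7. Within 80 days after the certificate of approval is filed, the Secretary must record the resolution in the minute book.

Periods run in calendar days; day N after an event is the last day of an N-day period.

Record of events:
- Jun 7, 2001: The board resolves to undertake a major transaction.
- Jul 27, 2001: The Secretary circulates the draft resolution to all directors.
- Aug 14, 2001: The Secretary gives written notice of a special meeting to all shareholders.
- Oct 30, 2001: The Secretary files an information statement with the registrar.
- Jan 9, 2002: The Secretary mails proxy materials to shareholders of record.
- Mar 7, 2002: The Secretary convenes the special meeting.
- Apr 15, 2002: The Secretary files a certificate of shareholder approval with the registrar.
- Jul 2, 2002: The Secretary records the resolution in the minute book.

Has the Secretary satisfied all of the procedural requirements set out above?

Step 1 — counting 64 days from Jun 7, 2001 (when the board resolution is passed) gives a deadline of Aug 10, 2001; completed Jul 27, 2001, before the deadline.
Step 2 — 14 and 27 days from Jul 27, 2001 (when the draft resolution is circulated) are Aug 10, 2001 and Aug 23, 2001 respectively; done Aug 14, 2001 — within the window.
Step 3 — counting 65 days from Aug 28, 2001 (end of the 14-day hold period, which began when notice of the special meeting is given on Aug 14, 2001) gives a deadline of Nov 1, 2001; completed Oct 30, 2001, before the deadline.
Step 4 — 20 and 49 days from Nov 22, 2001 (end of the 23-day review period, which began when the information statement is filed on Oct 30, 2001) are Dec 12, 2001 and Jan 10, 2002 respectively; Jan 9, 2002 falls inside that range.
Step 5 — 21 and 51 days from Feb 13, 2002 (end of the 35-day waiting period, which began when the proxy materials are mailed on Jan 9, 2002) are Mar 6, 2002 and Apr 5, 2002 respectively; done Mar 7, 2002, which is between those dates.
Step 6 — must wait 29 days from Mar 21, 2002 (end of the 14-day review period, which began when the special meeting is convened on Mar 7, 2002), so not before Apr 19, 2002; done Apr 15, 2002 — 4 days too early.

No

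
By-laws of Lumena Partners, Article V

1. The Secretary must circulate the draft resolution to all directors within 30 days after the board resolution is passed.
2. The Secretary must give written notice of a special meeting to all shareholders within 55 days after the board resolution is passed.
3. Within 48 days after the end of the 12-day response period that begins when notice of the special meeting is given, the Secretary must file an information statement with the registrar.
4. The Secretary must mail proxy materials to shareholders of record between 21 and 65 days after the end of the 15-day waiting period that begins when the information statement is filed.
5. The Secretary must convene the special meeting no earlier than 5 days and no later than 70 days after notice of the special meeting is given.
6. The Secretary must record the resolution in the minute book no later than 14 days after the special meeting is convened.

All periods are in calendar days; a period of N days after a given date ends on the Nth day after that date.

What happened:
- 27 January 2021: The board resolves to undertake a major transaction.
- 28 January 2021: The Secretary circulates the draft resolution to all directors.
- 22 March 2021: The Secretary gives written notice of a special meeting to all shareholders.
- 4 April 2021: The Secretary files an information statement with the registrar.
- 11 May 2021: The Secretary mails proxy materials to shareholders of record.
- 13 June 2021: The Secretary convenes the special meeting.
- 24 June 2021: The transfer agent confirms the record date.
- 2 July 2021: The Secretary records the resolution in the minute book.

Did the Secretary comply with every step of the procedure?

(1) due by 27 January 2021 + 30 days = 26 February 2021; completed 28 January 2021, before the deadline.
(2) due by 27 January 2021 + 55 days = 23 March 2021; done 22 March 2021 — timely.
(3) due by 3 April 2021 + 48 days = 21 May 2021; done 4 April 2021 — timely.
(4) the permitted window runs from 19 April 2021 + 21 = 10 May 2021 to 19 April 2021 + 65 = 23 June 2021; 11 May 2021 falls inside that range.
(5) the permitted window runs from 22 March 2021 + 5 = 27 March 2021 to 22 March 2021 + 70 = 31 May 2021; done 13 June 2021 — 13 days after the window closed.

No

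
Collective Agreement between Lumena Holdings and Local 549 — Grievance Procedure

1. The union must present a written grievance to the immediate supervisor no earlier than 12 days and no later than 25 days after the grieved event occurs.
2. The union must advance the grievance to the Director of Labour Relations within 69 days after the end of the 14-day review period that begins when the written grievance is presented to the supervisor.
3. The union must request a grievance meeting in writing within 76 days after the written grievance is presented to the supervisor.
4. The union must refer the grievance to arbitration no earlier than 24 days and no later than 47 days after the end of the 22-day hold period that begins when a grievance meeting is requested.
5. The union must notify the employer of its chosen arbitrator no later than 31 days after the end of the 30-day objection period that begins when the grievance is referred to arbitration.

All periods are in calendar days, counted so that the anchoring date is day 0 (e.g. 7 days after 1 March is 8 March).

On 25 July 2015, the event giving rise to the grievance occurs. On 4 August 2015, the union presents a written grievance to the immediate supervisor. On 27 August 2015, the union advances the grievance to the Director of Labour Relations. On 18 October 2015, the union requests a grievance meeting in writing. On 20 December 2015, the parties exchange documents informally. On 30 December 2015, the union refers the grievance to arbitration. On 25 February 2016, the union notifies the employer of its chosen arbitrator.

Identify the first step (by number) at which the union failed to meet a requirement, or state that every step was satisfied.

Step 1: the window is 12–25 days after 25 July 2015 (when the grieved event occurs), so 6 August 2015 through 19 August 2015; 4 August 2015 is 2 days too early.
No need to go further; step 1 was not satisfied.

Step 1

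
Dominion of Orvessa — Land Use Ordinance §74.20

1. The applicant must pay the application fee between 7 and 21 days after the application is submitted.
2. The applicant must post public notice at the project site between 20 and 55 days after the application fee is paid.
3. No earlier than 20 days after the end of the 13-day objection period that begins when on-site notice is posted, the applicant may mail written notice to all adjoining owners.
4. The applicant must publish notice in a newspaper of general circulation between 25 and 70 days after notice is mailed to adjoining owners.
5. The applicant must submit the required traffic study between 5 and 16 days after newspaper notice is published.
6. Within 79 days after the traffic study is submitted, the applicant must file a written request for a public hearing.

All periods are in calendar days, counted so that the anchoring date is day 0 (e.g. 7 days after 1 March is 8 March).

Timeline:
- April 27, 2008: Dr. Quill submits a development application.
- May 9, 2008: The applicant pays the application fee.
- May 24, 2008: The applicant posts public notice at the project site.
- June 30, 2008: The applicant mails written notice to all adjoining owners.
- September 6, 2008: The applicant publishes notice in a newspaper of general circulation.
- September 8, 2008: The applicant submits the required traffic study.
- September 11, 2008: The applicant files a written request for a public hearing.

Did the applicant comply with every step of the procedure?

(1) the permitted window runs from April 27, 2008 + 7 = May 4, 2008 to April 27, 2008 + 21 = May 18, 2008; done May 9, 2008, which is between those dates.
(2) the permitted window runs from May 9, 2008 + 20 = May 29, 2008 to May 9, 2008 + 55 = July 3, 2008; May 24, 2008 is 5 days too early.

No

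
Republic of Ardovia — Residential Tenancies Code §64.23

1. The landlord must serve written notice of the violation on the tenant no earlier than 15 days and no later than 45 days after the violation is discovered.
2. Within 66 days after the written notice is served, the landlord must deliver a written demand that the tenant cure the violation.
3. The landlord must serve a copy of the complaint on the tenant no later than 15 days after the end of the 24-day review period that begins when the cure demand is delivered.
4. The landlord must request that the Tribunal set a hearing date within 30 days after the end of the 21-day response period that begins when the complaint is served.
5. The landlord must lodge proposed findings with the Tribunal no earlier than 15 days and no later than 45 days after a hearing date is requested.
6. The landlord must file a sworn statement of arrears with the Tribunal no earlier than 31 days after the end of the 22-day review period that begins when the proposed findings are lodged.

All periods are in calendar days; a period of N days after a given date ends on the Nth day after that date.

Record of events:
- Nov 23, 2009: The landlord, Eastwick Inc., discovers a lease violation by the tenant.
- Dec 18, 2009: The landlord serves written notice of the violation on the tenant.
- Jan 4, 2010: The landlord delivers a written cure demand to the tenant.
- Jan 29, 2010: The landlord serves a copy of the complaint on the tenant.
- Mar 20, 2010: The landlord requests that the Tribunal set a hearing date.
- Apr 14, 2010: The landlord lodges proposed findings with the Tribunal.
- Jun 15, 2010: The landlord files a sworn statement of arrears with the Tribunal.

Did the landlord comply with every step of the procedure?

Yes

Step 1: the window is 15–45 days after Nov 23, 2009 (when the violation is discovered), so Dec 8, 2009 through Jan 7, 2010; done Dec 18, 2009 — within the window.
Step 2: 66 days after Dec 18, 2009 (when the written notice is served) is Feb 22, 2010; Jan 4, 2010 is within that limit.
Step 3: 15 days after Jan 28, 2010 (end of the 24-day review period, which began when the cure demand is delivered on Jan 4, 2010) is Feb 12, 2010; done Jan 29, 2010 — timely.
Step 4: 30 days after Feb 19, 2010 (end of the 21-day response period, which began when the complaint is served on Jan 29, 2010) is Mar 21, 2010; completed Mar 20, 2010, before the deadline.
Step 5: the window is 15–45 days after Mar 20, 2010 (when a hearing date is requested), so Apr 4, 2010 through May 4, 2010; done Apr 14, 2010, which is between those dates.
Step 6: the earliest permitted date is 31 days after May 6, 2010 (end of the 22-day review period, which began when the proposed findings are lodged on Apr 14, 2010), i.e. Jun 6, 2010; done Jun 15, 2010 — permitted.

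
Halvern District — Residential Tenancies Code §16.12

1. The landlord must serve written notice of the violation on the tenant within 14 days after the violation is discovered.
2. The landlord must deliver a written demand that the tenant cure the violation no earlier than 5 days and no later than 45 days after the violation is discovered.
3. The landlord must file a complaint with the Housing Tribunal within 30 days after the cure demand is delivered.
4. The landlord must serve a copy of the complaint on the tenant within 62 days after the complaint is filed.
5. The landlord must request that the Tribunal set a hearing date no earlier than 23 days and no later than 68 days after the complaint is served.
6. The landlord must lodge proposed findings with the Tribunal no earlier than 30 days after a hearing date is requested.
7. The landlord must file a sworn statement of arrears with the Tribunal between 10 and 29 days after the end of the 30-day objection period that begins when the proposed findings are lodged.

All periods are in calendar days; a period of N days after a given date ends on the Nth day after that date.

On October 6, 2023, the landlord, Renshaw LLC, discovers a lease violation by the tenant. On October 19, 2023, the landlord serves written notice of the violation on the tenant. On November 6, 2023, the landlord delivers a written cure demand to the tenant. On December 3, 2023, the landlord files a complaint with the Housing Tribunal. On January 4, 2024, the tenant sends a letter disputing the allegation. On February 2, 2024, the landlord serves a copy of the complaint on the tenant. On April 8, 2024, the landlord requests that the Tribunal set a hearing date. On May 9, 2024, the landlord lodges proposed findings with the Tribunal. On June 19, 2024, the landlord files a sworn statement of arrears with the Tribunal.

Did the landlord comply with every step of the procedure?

Yes

Step 1: 14 days after October 6, 2023 (when the violation is discovered) is October 20, 2023; done October 19, 2023 — timely.
Step 2: the window is 5–45 days after October 6, 2023 (when the violation is discovered), so October 11, 2023 through November 20, 2023; done November 6, 2023 — within the window.
Step 3: 30 days after November 6, 2023 (when the cure demand is delivered) is December 6, 2023; completed December 3, 2023, before the deadline.
Step 4: 62 days after December 3, 2023 (when the complaint is filed) is February 3, 2024; completed February 2, 2024, before the deadline.
Step 5: the window is 23–68 days after February 2, 2024 (when the complaint is served), so February 25, 2024 through April 10, 2024; April 8, 2024 falls inside that range.
Step 6: the earliest permitted date is 30 days after April 8, 2024 (when a hearing date is requested), i.e. May 8, 2024; done May 9, 2024 — permitted.
Step 7: the window is 10–29 days after June 8, 2024 (end of the 30-day objection period, which began when the proposed findings are lodged on May 9, 2024), so June 18, 2024 through July 7, 2024; done June 19, 2024 — within the window.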